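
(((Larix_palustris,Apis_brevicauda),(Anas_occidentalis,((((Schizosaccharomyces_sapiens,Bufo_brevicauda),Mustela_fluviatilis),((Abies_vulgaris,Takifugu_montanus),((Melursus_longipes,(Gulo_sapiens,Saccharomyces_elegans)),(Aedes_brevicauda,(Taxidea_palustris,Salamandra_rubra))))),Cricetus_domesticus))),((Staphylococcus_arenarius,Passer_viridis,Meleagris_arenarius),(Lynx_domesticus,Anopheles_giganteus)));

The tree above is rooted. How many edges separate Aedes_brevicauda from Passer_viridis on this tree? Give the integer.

The MRCA of Aedes_brevicauda and Passer_viridis is the root of the tree.
From Aedes_brevicauda up to that node: 8 branches. From Passer_viridis up to the same node: 3 branches. Total: 8 + 3 = 11.

11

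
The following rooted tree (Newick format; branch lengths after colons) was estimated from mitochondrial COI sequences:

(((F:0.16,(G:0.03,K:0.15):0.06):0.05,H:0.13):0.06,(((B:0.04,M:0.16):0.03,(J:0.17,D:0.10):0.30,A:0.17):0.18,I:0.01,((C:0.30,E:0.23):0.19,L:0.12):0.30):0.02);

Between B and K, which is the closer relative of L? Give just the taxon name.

The MRCA of L and B subtends (((B,M),(J,D),A),I,((C,E),L)) (9 taxa).
The MRCA of L and K is the root, subtending the entire tree (13 taxa).
The first is nested inside the second, so L shares a more recent common ancestor with B.

B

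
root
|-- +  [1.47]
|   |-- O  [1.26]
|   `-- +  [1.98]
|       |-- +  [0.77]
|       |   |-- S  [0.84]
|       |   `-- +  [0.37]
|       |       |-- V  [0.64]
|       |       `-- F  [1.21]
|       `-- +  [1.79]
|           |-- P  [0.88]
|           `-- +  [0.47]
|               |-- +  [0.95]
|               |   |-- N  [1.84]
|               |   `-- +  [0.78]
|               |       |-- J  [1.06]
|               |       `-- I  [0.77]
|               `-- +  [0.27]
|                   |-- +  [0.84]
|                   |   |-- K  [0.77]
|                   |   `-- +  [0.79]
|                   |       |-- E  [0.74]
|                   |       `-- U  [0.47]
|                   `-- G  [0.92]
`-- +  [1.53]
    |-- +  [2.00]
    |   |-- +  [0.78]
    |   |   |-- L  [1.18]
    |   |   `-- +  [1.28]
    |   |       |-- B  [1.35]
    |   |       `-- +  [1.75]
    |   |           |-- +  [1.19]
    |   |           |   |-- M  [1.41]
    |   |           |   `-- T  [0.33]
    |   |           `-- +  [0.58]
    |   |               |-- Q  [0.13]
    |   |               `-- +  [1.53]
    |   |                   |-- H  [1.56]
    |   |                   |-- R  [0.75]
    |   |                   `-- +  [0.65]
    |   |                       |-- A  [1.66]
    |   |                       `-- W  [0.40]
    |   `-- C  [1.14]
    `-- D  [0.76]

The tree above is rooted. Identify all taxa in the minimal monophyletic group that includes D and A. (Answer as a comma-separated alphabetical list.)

A, B, C, D, H, L, M, Q, R, T, W

Tracing D: it sits inside (((L,(B,((M,T),(Q,(H,R,(A,W)))))),C),D).
Tracing A: it sits inside (A,W).
The smallest clade enclosing both is (((L,(B,((M,T),(Q,(H,R,(A,W)))))),C),D); the answer is its 11 terminal taxa in alphabetical order.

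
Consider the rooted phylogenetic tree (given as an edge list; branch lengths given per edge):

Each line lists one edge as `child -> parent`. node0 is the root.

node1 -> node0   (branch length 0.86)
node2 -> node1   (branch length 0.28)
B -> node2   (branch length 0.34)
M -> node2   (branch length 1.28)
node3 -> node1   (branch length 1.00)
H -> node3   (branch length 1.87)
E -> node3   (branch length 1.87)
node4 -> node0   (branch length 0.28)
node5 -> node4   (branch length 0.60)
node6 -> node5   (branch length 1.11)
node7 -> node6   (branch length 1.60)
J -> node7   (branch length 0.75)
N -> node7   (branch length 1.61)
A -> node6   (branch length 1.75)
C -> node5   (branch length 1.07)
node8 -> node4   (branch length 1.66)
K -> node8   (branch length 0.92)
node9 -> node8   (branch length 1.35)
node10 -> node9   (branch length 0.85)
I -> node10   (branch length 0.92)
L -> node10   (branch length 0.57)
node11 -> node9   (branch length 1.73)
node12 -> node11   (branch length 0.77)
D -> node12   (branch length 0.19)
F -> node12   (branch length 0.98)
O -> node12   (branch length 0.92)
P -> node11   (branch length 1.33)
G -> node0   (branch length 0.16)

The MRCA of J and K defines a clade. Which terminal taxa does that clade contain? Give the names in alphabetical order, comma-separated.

Tracing J: it sits inside (J,N).
Tracing K: it sits inside (K,((I,L),((D,F,O),P))).
The smallest clade enclosing both is ((((J,N),A),C),(K,((I,L),((D,F,O),P)))); the answer is its 11 terminal taxa in alphabetical order.

A, C, D, F, I, J, K, L, N, O, P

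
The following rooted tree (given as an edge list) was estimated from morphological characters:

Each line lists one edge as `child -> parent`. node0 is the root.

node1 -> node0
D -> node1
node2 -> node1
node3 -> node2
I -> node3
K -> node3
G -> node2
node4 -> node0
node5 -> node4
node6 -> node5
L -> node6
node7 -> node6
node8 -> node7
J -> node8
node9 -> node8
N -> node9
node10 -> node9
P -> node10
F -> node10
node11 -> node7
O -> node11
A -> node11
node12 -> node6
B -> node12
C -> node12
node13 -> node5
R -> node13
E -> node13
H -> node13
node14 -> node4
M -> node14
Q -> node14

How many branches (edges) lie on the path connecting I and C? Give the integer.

9

The MRCA of I and C is the root of the tree.
From I up to that node: 4 branches. From C up to the same node: 5 branches. Total: 4 + 5 = 9.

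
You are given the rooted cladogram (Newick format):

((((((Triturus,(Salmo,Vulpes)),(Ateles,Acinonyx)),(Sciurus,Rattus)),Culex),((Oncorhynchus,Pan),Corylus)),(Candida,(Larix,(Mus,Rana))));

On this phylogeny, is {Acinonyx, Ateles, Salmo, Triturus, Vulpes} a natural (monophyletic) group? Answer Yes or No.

The most recent common ancestor of these taxa subtends ((Triturus,(Salmo,Vulpes)),(Ateles,Acinonyx)).
That clade has exactly 5 tips — every listed taxon and nothing else — so the group is monophyletic.

Yes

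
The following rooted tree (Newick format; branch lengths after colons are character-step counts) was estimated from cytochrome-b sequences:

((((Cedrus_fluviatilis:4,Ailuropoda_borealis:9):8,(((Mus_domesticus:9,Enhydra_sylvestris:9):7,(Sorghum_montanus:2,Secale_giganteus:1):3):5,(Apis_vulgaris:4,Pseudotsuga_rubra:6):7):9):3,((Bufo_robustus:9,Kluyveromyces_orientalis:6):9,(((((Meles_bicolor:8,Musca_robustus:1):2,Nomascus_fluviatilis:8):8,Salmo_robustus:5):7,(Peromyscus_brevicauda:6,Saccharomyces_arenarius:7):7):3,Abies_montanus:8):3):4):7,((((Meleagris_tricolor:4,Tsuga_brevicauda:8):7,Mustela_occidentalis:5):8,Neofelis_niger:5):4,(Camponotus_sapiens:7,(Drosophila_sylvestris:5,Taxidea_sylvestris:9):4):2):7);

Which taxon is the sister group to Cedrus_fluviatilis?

Ailuropoda_borealis

Cedrus_fluviatilis attaches to the tree at the node subtending (Cedrus_fluviatilis,Ailuropoda_borealis).
The other lineage descending from that same node — the sister group — is the single tip Ailuropoda_borealis.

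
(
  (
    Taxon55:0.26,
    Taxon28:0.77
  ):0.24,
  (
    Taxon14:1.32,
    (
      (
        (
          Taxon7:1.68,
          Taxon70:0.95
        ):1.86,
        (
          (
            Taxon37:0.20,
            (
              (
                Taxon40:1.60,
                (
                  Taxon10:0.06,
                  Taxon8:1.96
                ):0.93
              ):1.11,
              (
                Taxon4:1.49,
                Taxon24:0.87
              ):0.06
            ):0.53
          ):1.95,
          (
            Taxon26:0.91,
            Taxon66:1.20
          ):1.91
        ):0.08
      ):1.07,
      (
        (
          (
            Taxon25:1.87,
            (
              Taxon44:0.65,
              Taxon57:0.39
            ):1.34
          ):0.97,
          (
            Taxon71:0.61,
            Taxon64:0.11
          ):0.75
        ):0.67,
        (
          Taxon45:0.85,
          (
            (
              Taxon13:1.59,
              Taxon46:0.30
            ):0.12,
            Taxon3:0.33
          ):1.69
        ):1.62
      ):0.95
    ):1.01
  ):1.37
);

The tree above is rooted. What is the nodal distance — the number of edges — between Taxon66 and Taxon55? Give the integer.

8

The MRCA of Taxon66 and Taxon55 is the root of the tree.
From Taxon66 up to that node: 6 branches. From Taxon55 up to the same node: 2 branches. Total: 6 + 2 = 8.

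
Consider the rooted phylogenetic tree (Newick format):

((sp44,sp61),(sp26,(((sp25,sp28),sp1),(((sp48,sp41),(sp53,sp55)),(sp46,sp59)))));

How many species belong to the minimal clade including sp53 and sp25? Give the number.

The MRCA of sp53 and sp25 is the node subtending (((sp25,sp28),sp1),(((sp48,sp41),(sp53,sp55)),(sp46,sp59))).
That clade contains 9 terminal taxa: sp1, sp25, sp28, sp41, sp46, sp48, sp53, sp55, sp59.

9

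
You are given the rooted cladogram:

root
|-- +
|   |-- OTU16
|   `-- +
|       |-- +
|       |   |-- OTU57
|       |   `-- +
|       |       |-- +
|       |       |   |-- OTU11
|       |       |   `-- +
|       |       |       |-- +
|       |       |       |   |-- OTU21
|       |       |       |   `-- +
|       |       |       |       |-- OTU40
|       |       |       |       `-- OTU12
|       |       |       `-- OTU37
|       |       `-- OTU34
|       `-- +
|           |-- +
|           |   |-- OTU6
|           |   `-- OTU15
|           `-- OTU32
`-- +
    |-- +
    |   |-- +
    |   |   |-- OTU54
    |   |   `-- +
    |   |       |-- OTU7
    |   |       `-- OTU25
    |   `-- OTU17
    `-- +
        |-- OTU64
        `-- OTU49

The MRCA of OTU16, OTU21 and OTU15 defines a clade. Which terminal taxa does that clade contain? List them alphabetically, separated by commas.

Tracing OTU16: it sits inside (OTU16,((OTU57,((OTU11,((OTU21,(OTU40,OTU12)),OTU37)),OTU34)),((OTU6,OTU15),OTU32))).
Tracing OTU21: it sits inside (OTU21,(OTU40,OTU12)).
Tracing OTU15: it sits inside (OTU6,OTU15).
The smallest clade enclosing all 3 is (OTU16,((OTU57,((OTU11,((OTU21,(OTU40,OTU12)),OTU37)),OTU34)),((OTU6,OTU15),OTU32))); the answer is its 11 terminal taxa in alphabetical order.

OTU11, OTU12, OTU15, OTU16, OTU21, OTU32, OTU34, OTU37, OTU40, OTU57, OTU6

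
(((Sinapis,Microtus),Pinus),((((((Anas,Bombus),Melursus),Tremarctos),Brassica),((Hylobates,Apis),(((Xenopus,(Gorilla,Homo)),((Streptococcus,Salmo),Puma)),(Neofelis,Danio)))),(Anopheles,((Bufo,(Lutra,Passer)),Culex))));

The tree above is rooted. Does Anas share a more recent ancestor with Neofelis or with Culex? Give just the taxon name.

The MRCA of Anas and Neofelis subtends (((((Anas,Bombus),Melursus),Tremarctos),Brassica),((Hylobates,Apis),(((Xenopus,(Gorilla,Homo)),((Streptococcus,Salmo),Puma)),(Neofelis,Danio)))) (15 taxa).
The MRCA of Anas and Culex subtends ((((((Anas,Bombus),Melursus),Tremarctos),Brassica),((Hylobates,Apis),(((Xenopus,(Gorilla,Homo)),((Streptococcus,Salmo),Puma)),(Neofelis,Danio)))),(Anopheles,((Bufo,(Lutra,Passer)),Culex))) (20 taxa).
The first is nested inside the second, so Anas shares a more recent common ancestor with Neofelis.

Neofelis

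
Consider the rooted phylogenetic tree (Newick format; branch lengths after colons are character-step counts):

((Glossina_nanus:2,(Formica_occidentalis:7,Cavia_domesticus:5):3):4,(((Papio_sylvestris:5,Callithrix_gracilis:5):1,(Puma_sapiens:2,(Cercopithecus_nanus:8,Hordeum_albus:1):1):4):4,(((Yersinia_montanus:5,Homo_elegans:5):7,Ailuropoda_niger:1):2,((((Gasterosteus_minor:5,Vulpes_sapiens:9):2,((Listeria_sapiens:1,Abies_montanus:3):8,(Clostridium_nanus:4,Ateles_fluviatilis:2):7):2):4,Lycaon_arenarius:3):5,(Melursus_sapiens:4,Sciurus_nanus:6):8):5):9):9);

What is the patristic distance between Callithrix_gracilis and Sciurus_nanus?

38

The path runs Callithrix_gracilis → … → MRCA → … → Sciurus_nanus; the MRCA is the node subtending (((Papio_sylvestris,Callithrix_gracilis),(Puma_sapiens,(Cercopithecus_nanus,Hordeum_albus))),(((Yersinia_montanus,Homo_elegans),Ailuropoda_niger),((((Gasterosteus_minor,Vulpes_sapiens),((Listeria_sapiens,Abies_montanus),(Clostridium_nanus,Ateles_fluviatilis))),Lycaon_arenarius),(Melursus_sapiens,Sciurus_nanus)))).
Branch lengths along that path: 5 + 1 + 4 + 9 + 5 + 8 + 6 = 38.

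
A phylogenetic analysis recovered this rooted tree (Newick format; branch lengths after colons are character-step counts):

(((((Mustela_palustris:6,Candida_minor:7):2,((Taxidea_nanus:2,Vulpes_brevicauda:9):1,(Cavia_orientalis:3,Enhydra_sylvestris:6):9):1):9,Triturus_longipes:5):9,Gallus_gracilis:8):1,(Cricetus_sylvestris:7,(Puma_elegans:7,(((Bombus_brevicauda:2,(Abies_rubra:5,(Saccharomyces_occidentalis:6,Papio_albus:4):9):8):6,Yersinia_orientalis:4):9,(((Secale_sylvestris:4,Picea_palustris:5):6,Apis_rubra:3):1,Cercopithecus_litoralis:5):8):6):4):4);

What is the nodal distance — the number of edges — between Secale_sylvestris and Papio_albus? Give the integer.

9

The MRCA of Secale_sylvestris and Papio_albus is the node subtending (((Bombus_brevicauda,(Abies_rubra,(Saccharomyces_occidentalis,Papio_albus))),Yersinia_orientalis),(((Secale_sylvestris,Picea_palustris),Apis_rubra),Cercopithecus_litoralis)).
From Secale_sylvestris up to that node: 4 branches. From Papio_albus up to the same node: 5 branches. Total: 4 + 5 = 9.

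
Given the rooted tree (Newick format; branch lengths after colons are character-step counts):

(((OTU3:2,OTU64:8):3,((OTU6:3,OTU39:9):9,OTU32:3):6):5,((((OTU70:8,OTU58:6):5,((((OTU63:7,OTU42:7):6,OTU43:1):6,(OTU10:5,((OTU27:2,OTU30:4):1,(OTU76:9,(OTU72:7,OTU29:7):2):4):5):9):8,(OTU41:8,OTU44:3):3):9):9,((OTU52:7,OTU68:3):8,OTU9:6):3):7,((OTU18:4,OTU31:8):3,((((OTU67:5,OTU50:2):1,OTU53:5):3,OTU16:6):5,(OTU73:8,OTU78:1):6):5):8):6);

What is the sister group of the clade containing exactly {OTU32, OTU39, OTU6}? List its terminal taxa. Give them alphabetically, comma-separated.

OTU3, OTU64

The clade containing exactly {OTU32, OTU39, OTU6} attaches to the tree at the node subtending ((OTU3,OTU64),((OTU6,OTU39),OTU32)).
The other lineage descending from that same node — the sister group — is (OTU3,OTU64); its 2 tips in alphabetical order are the answer.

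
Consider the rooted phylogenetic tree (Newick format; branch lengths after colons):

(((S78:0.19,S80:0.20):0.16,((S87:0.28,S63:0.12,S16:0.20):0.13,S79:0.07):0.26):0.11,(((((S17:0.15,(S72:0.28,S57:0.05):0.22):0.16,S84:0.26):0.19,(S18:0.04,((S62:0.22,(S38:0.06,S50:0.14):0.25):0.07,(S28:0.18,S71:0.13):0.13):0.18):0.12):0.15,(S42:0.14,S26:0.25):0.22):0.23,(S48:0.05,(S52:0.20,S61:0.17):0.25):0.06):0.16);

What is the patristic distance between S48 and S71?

1.05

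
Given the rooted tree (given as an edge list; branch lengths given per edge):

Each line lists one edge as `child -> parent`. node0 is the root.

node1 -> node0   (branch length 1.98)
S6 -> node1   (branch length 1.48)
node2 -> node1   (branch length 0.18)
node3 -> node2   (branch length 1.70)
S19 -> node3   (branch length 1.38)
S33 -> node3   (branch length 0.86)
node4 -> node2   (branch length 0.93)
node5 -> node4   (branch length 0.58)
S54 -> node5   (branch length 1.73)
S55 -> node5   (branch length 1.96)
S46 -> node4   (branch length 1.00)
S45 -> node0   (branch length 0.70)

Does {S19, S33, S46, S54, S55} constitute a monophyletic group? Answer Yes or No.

Yes

The most recent common ancestor of these taxa subtends ((S19,S33),((S54,S55),S46)).
That clade has exactly 5 tips — every listed taxon and nothing else — so the group is monophyletic.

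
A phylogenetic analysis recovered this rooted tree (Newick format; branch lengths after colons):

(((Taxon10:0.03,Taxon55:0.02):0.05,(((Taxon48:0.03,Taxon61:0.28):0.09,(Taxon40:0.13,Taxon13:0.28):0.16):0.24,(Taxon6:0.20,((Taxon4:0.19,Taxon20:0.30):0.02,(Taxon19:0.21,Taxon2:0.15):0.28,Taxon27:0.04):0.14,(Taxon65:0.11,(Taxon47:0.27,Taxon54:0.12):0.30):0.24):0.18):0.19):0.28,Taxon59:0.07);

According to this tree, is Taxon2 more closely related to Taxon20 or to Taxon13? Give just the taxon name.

The MRCA of Taxon2 and Taxon20 subtends ((Taxon4,Taxon20),(Taxon19,Taxon2),Taxon27) (5 taxa).
The MRCA of Taxon2 and Taxon13 subtends (((Taxon48,Taxon61),(Taxon40,Taxon13)),(Taxon6,((Taxon4,Taxon20),(Taxon19,Taxon2),Taxon27),(Taxon65,(Taxon47,Taxon54)))) (13 taxa).
The first is nested inside the second, so Taxon2 shares a more recent common ancestor with Taxon20.

Taxon20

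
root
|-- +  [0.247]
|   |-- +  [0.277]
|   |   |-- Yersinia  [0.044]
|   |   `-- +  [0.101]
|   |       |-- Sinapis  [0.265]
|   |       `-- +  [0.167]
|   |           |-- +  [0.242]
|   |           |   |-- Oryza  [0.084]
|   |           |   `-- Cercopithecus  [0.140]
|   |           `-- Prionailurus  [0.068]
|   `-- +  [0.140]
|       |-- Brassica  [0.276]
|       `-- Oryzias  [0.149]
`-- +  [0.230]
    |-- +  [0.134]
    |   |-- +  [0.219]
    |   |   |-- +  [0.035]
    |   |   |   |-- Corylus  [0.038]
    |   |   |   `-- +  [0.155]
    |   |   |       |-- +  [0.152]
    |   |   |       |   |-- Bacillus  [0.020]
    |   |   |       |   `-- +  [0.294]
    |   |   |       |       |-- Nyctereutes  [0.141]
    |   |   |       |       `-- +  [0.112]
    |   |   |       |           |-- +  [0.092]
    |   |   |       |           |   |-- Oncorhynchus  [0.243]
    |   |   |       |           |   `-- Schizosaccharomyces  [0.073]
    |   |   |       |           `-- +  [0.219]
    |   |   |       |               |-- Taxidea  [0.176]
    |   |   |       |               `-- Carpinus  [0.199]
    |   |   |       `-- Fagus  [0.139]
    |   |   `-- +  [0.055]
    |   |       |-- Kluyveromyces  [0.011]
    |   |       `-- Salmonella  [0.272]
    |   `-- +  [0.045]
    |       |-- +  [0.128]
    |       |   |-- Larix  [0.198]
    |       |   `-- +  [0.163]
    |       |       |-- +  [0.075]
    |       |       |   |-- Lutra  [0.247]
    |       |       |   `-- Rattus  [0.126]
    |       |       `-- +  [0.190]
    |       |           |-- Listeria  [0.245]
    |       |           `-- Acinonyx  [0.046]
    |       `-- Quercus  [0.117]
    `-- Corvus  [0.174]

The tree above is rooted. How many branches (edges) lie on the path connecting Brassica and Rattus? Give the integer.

The MRCA of Brassica and Rattus is the root of the tree.
From Brassica up to that node: 3 branches. From Rattus up to the same node: 7 branches. Total: 3 + 7 = 10.

10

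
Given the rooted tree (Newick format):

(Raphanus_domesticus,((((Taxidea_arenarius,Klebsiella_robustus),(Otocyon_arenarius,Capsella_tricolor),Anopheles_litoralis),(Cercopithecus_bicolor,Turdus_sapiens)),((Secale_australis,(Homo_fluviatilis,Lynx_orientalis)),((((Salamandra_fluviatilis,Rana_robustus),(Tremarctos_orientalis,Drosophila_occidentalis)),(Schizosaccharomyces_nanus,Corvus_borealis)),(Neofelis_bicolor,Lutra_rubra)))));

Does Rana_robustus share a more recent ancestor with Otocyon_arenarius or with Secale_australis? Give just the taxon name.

Secale_australis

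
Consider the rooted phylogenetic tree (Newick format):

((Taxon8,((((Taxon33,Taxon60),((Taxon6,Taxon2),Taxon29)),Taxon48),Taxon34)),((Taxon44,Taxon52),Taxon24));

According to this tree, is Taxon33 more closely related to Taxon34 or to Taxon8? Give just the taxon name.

The MRCA of Taxon33 and Taxon34 subtends ((((Taxon33,Taxon60),((Taxon6,Taxon2),Taxon29)),Taxon48),Taxon34) (7 taxa).
The MRCA of Taxon33 and Taxon8 subtends (Taxon8,((((Taxon33,Taxon60),((Taxon6,Taxon2),Taxon29)),Taxon48),Taxon34)) (8 taxa).
The first is nested inside the second, so Taxon33 shares a more recent common ancestor with Taxon34.

Taxon34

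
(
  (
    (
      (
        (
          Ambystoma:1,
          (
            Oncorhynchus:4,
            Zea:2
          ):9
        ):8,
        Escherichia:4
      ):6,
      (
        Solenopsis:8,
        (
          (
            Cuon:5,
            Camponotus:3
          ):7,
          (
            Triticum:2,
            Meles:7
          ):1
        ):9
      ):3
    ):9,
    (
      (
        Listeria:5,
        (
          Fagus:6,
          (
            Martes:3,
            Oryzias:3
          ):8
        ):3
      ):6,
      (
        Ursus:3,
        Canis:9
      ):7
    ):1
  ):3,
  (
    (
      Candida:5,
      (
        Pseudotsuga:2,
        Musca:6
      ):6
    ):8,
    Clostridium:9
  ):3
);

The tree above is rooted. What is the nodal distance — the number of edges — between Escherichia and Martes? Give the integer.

The MRCA of Escherichia and Martes is the node subtending ((((Ambystoma,(Oncorhynchus,Zea)),Escherichia),(Solenopsis,((Cuon,Camponotus),(Triticum,Meles)))),((Listeria,(Fagus,(Martes,Oryzias))),(Ursus,Canis))).
From Escherichia up to that node: 3 branches. From Martes up to the same node: 5 branches. Total: 3 + 5 = 8.

8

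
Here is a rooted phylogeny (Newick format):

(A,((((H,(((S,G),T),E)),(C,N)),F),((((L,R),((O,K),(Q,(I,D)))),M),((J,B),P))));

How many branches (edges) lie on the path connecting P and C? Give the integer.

7

The MRCA of P and C is the node subtending ((((H,(((S,G),T),E)),(C,N)),F),((((L,R),((O,K),(Q,(I,D)))),M),((J,B),P))).
From P up to that node: 3 branches. From C up to the same node: 4 branches. Total: 3 + 4 = 7.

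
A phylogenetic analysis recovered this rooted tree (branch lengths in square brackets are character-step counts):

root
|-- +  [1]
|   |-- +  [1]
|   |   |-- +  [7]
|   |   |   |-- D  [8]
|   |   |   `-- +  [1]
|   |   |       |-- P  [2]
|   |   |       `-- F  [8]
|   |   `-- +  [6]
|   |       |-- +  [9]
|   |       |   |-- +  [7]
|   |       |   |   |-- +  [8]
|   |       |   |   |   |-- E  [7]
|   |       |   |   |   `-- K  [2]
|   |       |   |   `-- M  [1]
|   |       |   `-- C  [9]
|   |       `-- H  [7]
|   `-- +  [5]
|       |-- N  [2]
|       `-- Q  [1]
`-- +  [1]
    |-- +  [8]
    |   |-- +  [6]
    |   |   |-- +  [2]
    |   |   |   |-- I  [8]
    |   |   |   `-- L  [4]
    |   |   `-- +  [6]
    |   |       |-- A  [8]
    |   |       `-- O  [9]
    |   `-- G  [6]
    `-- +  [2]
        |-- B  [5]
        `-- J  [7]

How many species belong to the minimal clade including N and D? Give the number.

10

The MRCA of N and D is the node subtending (((D,(P,F)),((((E,K),M),C),H)),(N,Q)).
That clade contains 10 terminal taxa: C, D, E, F, H, K, M, N, P, Q.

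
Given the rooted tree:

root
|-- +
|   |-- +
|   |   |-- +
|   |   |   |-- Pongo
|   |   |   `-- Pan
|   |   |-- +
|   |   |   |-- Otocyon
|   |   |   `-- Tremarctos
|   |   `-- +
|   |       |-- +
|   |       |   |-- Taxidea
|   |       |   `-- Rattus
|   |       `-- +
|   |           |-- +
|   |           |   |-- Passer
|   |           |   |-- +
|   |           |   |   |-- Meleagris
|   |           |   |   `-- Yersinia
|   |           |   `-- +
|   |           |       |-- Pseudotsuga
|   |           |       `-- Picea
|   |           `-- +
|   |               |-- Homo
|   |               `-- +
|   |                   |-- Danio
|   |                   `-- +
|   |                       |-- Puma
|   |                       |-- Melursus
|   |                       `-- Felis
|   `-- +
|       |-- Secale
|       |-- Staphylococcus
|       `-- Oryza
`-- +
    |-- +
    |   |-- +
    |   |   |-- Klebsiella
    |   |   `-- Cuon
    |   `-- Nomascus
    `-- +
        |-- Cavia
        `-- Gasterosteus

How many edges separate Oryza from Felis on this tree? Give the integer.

9

The MRCA of Oryza and Felis is the node subtending (((Pongo,Pan),(Otocyon,Tremarctos),((Taxidea,Rattus),((Passer,(Meleagris,Yersinia),(Pseudotsuga,Picea)),(Homo,(Danio,(Puma,Melursus,Felis)))))),(Secale,Staphylococcus,Oryza)).
From Oryza up to that node: 2 branches. From Felis up to the same node: 7 branches. Total: 2 + 7 = 9.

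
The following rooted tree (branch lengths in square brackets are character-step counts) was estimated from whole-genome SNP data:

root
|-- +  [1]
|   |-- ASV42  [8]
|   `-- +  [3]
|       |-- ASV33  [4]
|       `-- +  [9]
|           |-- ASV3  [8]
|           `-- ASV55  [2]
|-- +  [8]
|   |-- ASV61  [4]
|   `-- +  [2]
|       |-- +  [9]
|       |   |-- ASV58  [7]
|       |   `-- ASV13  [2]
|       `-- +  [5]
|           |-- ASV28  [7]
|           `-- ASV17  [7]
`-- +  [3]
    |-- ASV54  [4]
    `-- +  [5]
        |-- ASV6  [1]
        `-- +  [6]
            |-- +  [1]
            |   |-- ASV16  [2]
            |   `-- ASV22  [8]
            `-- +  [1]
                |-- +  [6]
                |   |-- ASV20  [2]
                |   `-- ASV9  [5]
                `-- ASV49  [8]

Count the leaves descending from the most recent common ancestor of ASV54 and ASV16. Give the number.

The MRCA of ASV54 and ASV16 is the node subtending (ASV54,(ASV6,((ASV16,ASV22),((ASV20,ASV9),ASV49)))).
That clade contains 7 terminal taxa: ASV16, ASV20, ASV22, ASV49, ASV54, ASV6, ASV9.

7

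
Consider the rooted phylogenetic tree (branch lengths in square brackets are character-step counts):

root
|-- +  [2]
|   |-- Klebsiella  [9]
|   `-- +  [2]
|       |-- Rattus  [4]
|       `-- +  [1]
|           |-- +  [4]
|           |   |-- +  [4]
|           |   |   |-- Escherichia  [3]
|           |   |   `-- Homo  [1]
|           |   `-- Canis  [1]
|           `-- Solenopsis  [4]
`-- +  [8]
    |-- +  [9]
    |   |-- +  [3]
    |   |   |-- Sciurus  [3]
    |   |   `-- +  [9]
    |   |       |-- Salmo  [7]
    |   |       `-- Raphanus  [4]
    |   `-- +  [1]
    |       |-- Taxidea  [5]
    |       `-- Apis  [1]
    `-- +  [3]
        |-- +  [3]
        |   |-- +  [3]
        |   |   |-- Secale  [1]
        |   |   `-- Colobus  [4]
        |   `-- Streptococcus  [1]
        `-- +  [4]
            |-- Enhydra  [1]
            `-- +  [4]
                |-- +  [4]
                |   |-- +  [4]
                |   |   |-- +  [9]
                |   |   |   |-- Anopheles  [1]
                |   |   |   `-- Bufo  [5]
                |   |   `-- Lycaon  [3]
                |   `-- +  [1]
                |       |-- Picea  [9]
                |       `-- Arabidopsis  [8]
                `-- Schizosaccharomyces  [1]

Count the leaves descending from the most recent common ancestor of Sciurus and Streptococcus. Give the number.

15

The MRCA of Sciurus and Streptococcus is the node subtending (((Sciurus,(Salmo,Raphanus)),(Taxidea,Apis)),(((Secale,Colobus),Streptococcus),(Enhydra,((((Anopheles,Bufo),Lycaon),(Picea,Arabidopsis)),Schizosaccharomyces)))).
That clade contains 15 terminal taxa: Anopheles, Apis, Arabidopsis, Bufo, Colobus, Enhydra, Lycaon, Picea, Raphanus, Salmo, Schizosaccharomyces, Sciurus, Secale, Streptococcus, Taxidea.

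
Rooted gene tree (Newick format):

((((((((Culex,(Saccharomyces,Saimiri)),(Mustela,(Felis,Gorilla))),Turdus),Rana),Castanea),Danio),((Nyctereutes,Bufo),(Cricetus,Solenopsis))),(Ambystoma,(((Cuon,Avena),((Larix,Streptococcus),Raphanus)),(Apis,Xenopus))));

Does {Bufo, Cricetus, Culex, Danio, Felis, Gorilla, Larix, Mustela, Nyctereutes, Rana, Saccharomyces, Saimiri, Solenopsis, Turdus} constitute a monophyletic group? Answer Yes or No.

The MRCA of the listed taxa is the root, so the smallest clade containing them is the whole tree.
That clade also contains Ambystoma, Apis, Avena, Castanea, Cuon, Raphanus, Streptococcus, Xenopus, which are not in the proposed group, so the group is not monophyletic.

No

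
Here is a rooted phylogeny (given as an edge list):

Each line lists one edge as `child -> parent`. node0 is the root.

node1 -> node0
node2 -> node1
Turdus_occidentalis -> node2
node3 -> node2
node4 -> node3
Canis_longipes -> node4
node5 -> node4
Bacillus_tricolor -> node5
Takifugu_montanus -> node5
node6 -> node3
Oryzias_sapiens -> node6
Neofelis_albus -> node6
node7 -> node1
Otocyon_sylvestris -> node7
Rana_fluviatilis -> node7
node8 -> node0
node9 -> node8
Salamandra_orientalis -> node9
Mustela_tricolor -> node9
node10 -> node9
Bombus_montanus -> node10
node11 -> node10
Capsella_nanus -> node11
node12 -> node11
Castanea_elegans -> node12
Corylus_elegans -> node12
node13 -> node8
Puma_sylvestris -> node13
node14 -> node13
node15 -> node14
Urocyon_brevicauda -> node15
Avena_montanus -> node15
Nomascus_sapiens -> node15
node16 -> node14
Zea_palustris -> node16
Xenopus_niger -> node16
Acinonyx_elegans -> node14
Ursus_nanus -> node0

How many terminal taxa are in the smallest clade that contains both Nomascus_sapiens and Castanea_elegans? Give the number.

13

The MRCA of Nomascus_sapiens and Castanea_elegans is the node subtending ((Salamandra_orientalis,Mustela_tricolor,(Bombus_montanus,(Capsella_nanus,(Castanea_elegans,Corylus_elegans)))),(Puma_sylvestris,((Urocyon_brevicauda,Avena_montanus,Nomascus_sapiens),(Zea_palustris,Xenopus_niger),Acinonyx_elegans))).
That clade contains 13 terminal taxa: Acinonyx_elegans, Avena_montanus, Bombus_montanus, Capsella_nanus, Castanea_elegans, Corylus_elegans, Mustela_tricolor, Nomascus_sapiens, Puma_sylvestris, Salamandra_orientalis, Urocyon_brevicauda, Xenopus_niger, Zea_palustris.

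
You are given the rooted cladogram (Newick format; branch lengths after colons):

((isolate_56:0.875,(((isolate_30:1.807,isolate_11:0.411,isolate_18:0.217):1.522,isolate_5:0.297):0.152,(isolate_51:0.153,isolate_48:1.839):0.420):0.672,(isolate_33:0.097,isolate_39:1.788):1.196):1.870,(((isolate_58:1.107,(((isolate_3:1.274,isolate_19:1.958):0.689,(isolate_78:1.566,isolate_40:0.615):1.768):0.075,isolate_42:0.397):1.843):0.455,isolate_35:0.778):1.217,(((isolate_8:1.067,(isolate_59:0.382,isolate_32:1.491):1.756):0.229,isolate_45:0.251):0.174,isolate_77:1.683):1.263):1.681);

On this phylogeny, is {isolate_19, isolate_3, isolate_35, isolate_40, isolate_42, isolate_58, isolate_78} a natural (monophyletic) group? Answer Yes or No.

Yes

The most recent common ancestor of these taxa subtends ((isolate_58,(((isolate_3,isolate_19),(isolate_78,isolate_40)),isolate_42)),isolate_35).
That clade has exactly 7 tips — every listed taxon and nothing else — so the group is monophyletic.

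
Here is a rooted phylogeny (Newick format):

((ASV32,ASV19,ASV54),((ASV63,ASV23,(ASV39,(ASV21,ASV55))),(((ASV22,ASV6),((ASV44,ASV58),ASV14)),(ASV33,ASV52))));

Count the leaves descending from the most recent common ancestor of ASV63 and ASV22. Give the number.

The MRCA of ASV63 and ASV22 is the node subtending ((ASV63,ASV23,(ASV39,(ASV21,ASV55))),(((ASV22,ASV6),((ASV44,ASV58),ASV14)),(ASV33,ASV52))).
That clade contains 12 terminal taxa: ASV14, ASV21, ASV22, ASV23, ASV33, ASV39, ASV44, ASV52, ASV55, ASV58, ASV6, ASV63.

12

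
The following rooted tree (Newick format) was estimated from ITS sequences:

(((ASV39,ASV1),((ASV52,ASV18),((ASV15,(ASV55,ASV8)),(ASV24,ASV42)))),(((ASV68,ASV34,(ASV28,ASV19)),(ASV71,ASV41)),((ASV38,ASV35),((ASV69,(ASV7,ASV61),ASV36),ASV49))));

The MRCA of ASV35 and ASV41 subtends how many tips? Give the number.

13

The MRCA of ASV35 and ASV41 is the node subtending (((ASV68,ASV34,(ASV28,ASV19)),(ASV71,ASV41)),((ASV38,ASV35),((ASV69,(ASV7,ASV61),ASV36),ASV49))).
That clade contains 13 terminal taxa: ASV19, ASV28, ASV34, ASV35, ASV36, ASV38, ASV41, ASV49, ASV61, ASV68, ASV69, ASV7, ASV71.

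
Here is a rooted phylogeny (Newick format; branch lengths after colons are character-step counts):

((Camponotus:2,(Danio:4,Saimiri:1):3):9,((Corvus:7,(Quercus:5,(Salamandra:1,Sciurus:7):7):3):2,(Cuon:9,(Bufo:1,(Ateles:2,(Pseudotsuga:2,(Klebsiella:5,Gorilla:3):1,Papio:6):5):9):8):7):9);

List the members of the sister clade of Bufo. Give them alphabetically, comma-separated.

Bufo attaches to the tree at the node subtending (Bufo,(Ateles,(Pseudotsuga,(Klebsiella,Gorilla),Papio))).
The other lineage descending from that same node — the sister group — is (Ateles,(Pseudotsuga,(Klebsiella,Gorilla),Papio)); its 5 tips in alphabetical order are the answer.

Ateles, Gorilla, Klebsiella, Papio, Pseudotsuga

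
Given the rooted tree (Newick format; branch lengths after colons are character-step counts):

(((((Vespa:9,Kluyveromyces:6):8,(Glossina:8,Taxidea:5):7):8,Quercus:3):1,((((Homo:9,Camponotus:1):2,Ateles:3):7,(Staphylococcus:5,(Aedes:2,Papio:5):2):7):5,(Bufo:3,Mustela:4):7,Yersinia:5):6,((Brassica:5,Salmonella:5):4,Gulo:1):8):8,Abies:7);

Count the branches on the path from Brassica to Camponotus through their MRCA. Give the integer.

The MRCA of Brassica and Camponotus is the node subtending ((((Vespa,Kluyveromyces),(Glossina,Taxidea)),Quercus),((((Homo,Camponotus),Ateles),(Staphylococcus,(Aedes,Papio))),(Bufo,Mustela),Yersinia),((Brassica,Salmonella),Gulo)).
From Brassica up to that node: 3 branches. From Camponotus up to the same node: 5 branches. Total: 3 + 5 = 8.

8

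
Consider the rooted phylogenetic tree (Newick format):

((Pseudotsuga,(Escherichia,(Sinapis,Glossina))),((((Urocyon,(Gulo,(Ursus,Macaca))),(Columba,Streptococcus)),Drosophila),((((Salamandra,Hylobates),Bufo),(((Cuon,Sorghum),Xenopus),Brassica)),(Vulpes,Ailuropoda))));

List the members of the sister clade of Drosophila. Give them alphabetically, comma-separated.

Drosophila attaches to the tree at the node subtending (((Urocyon,(Gulo,(Ursus,Macaca))),(Columba,Streptococcus)),Drosophila).
The other lineage descending from that same node — the sister group — is ((Urocyon,(Gulo,(Ursus,Macaca))),(Columba,Streptococcus)); its 6 tips in alphabetical order are the answer.

Columba, Gulo, Macaca, Streptococcus, Urocyon, Ursus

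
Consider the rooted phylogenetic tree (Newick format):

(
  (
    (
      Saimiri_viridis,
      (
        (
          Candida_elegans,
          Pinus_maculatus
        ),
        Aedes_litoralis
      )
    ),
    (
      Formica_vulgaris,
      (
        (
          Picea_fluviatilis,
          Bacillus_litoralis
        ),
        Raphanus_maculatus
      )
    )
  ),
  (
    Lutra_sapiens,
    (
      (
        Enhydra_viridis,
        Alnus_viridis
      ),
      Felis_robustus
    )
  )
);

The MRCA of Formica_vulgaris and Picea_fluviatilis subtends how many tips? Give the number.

4

The MRCA of Formica_vulgaris and Picea_fluviatilis is the node subtending (Formica_vulgaris,((Picea_fluviatilis,Bacillus_litoralis),Raphanus_maculatus)).
That clade contains 4 terminal taxa: Bacillus_litoralis, Formica_vulgaris, Picea_fluviatilis, Raphanus_maculatus.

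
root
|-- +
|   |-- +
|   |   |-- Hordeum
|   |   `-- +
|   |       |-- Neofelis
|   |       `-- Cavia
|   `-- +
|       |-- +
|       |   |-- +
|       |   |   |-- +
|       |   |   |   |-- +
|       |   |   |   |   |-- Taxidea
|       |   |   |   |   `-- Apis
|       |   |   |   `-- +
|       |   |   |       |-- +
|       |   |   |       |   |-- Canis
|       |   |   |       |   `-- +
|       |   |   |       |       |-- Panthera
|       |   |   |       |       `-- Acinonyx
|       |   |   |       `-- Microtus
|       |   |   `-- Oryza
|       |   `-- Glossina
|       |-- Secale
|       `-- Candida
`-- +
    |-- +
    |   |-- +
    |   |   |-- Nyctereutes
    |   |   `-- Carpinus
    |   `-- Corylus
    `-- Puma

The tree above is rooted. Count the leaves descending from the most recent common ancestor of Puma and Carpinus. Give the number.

4

The MRCA of Puma and Carpinus is the node subtending (((Nyctereutes,Carpinus),Corylus),Puma).
That clade contains 4 terminal taxa: Carpinus, Corylus, Nyctereutes, Puma.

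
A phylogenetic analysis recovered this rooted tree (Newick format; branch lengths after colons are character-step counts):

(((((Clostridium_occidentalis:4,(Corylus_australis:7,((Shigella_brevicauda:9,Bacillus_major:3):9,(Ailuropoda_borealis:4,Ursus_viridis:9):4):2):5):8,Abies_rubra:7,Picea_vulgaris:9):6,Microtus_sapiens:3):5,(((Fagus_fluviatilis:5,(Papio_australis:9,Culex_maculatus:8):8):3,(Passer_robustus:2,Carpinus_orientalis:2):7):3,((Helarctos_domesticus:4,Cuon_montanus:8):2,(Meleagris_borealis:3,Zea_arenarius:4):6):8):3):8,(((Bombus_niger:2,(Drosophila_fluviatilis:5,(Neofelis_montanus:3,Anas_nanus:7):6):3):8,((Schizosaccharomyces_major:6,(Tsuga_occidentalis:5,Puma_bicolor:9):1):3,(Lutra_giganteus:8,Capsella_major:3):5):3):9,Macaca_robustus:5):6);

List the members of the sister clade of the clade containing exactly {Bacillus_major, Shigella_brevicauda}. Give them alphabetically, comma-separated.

The clade containing exactly {Bacillus_major, Shigella_brevicauda} attaches to the tree at the node subtending ((Shigella_brevicauda,Bacillus_major),(Ailuropoda_borealis,Ursus_viridis)).
The other lineage descending from that same node — the sister group — is (Ailuropoda_borealis,Ursus_viridis); its 2 tips in alphabetical order are the answer.

Ailuropoda_borealis, Ursus_viridis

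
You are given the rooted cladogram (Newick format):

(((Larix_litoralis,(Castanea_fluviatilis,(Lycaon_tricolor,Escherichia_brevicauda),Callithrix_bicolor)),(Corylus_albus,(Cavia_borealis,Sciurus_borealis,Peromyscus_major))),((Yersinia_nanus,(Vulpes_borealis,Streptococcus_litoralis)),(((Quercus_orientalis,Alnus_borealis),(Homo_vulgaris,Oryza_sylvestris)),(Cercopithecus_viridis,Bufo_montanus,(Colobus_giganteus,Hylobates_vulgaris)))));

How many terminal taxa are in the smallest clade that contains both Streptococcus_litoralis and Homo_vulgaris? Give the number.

The MRCA of Streptococcus_litoralis and Homo_vulgaris is the node subtending ((Yersinia_nanus,(Vulpes_borealis,Streptococcus_litoralis)),(((Quercus_orientalis,Alnus_borealis),(Homo_vulgaris,Oryza_sylvestris)),(Cercopithecus_viridis,Bufo_montanus,(Colobus_giganteus,Hylobates_vulgaris)))).
That clade contains 11 terminal taxa: Alnus_borealis, Bufo_montanus, Cercopithecus_viridis, Colobus_giganteus, Homo_vulgaris, Hylobates_vulgaris, Oryza_sylvestris, Quercus_orientalis, Streptococcus_litoralis, Vulpes_borealis, Yersinia_nanus.

11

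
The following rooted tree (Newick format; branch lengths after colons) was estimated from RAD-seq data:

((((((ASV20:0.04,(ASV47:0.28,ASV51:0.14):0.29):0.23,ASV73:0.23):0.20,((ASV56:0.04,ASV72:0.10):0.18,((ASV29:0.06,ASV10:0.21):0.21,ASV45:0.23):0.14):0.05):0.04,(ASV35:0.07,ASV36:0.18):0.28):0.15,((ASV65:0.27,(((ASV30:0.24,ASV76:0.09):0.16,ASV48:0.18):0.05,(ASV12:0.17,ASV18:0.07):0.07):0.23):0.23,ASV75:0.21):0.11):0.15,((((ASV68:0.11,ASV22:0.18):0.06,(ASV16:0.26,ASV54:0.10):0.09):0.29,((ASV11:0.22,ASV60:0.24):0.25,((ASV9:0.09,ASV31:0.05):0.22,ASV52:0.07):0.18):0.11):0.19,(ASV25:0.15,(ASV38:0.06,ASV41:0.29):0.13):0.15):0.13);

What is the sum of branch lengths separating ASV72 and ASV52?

The path runs ASV72 → … → MRCA → … → ASV52; the MRCA is the root of the tree.
Branch lengths along that path: 0.10 + 0.18 + 0.05 + 0.04 + 0.15 + 0.15 + 0.13 + 0.19 + 0.11 + 0.18 + 0.07 = 1.35.

1.35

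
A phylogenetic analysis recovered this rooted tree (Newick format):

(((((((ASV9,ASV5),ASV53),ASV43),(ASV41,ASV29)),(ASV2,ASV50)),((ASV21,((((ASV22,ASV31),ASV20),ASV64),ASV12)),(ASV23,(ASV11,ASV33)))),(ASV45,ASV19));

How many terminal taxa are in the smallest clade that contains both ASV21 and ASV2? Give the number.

17

The MRCA of ASV21 and ASV2 is the node subtending ((((((ASV9,ASV5),ASV53),ASV43),(ASV41,ASV29)),(ASV2,ASV50)),((ASV21,((((ASV22,ASV31),ASV20),ASV64),ASV12)),(ASV23,(ASV11,ASV33)))).
That clade contains 17 terminal taxa: ASV11, ASV12, ASV2, ASV20, ASV21, ASV22, ASV23, ASV29, ASV31, ASV33, ASV41, ASV43, ASV5, ASV50, ASV53, ASV64, ASV9.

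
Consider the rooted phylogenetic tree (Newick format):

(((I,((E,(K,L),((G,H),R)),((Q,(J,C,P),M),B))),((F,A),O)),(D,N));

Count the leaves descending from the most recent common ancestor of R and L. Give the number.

6

The MRCA of R and L is the node subtending (E,(K,L),((G,H),R)).
That clade contains 6 terminal taxa: E, G, H, K, L, R.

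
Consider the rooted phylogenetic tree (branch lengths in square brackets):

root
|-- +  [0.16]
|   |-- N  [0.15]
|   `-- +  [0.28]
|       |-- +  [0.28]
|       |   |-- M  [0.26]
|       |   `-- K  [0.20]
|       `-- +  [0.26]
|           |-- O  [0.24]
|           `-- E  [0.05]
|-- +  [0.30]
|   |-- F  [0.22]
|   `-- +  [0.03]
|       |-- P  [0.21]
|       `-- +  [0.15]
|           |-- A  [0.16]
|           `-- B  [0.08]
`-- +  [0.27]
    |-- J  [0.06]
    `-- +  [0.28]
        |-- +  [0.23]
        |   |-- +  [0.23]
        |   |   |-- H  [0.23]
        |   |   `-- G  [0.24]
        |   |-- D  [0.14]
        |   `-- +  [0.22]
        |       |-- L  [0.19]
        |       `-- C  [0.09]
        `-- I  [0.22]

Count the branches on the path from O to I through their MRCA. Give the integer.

The MRCA of O and I is the root of the tree.
From O up to that node: 4 branches. From I up to the same node: 3 branches. Total: 4 + 3 = 7.

7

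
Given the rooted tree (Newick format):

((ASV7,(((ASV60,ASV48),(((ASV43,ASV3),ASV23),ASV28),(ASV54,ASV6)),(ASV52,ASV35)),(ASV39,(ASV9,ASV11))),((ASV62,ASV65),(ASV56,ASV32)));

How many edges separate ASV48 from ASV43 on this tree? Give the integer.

The MRCA of ASV48 and ASV43 is the node subtending ((ASV60,ASV48),(((ASV43,ASV3),ASV23),ASV28),(ASV54,ASV6)).
From ASV48 up to that node: 2 branches. From ASV43 up to the same node: 4 branches. Total: 2 + 4 = 6.

6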